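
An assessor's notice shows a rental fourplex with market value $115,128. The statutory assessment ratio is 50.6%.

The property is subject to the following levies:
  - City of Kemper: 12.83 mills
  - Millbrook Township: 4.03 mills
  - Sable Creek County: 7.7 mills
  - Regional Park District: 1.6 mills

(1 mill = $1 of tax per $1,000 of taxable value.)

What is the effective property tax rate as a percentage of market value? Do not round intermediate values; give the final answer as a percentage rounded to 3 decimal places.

Assessed value = $115,128 × 0.506 = $58,254.768
City of Kemper: $58,254.768 × 0.01283 = $747.40867344
Millbrook Township: $58,254.768 × 0.00403 = $234.76671504
Sable Creek County: $58,254.768 × 0.0077 = $448.5617136
Regional Park District: $58,254.768 × 0.0016 = $93.2076288
Total tax = $1,523.94473088
Effective rate = $1,523.94473088 ÷ $115,128 = 1.324% of market value

1.324%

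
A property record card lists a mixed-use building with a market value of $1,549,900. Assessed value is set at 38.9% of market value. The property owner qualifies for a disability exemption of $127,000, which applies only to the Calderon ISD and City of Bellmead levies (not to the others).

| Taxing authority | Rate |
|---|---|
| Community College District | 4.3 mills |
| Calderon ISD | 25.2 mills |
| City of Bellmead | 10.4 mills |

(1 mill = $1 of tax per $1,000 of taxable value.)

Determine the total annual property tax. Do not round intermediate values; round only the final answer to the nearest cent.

Assessed value = $1,549,900 × 0.389 = $602,911.1
Community College District: $602,911.1 × 0.0043 = $2,592.51773
Calderon ISD: ($602,911.1 − $127,000) × 0.0252 = $475,911.1 × 0.0252 = $11,992.95972
City of Bellmead: ($602,911.1 − $127,000) × 0.0104 = $475,911.1 × 0.0104 = $4,949.47544
Total = $19,534.95289

$19,534.95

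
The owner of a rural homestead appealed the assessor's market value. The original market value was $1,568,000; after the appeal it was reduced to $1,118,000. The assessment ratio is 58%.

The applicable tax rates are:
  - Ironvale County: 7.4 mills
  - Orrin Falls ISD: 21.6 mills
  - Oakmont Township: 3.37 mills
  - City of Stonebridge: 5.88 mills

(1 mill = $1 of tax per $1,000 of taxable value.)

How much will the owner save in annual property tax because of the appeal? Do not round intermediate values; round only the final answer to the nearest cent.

$9,983.25

Old assessed value = $1,568,000 × 0.58 = $909,440
New assessed value = $1,118,000 × 0.58 = $648,440
Combined rate = 0.0074 + 0.0216 + 0.00337 + 0.00588 = 0.03825
Old tax = $909,440 × 0.03825 = $34,786.08
New tax = $648,440 × 0.03825 = $24,802.83
Reduction = $34,786.08 − $24,802.83 = $9,983.25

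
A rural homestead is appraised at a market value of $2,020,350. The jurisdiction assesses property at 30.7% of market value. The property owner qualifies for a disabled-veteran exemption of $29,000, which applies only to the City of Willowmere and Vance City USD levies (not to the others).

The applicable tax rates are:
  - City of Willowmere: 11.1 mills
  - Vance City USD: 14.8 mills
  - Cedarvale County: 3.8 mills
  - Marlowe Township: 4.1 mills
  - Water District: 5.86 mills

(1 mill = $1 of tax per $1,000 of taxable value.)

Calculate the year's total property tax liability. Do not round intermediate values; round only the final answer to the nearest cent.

$23,847.91

Assessed value = $2,020,350 × 0.307 = $620,247.45
City of Willowmere: ($620,247.45 − $29,000) × 0.0111 = $591,247.45 × 0.0111 = $6,562.846695
Vance City USD: ($620,247.45 − $29,000) × 0.0148 = $591,247.45 × 0.0148 = $8,750.46226
Cedarvale County: $620,247.45 × 0.0038 = $2,356.94031
Marlowe Township: $620,247.45 × 0.0041 = $2,543.014545
Water District: $620,247.45 × 0.00586 = $3,634.650057
Total = $23,847.913867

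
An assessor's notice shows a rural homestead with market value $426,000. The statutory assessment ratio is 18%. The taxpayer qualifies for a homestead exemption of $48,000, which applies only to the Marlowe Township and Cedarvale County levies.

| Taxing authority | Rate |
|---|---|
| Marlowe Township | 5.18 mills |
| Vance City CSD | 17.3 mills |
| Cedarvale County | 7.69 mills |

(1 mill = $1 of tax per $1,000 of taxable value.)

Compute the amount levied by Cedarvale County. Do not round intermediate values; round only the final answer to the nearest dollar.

Assessed value = $426,000 × 0.18 = $76,680
Cedarvale County taxable value = $76,680 − $48,000 = $28,680
Cedarvale County levy = $28,680 × 0.00769 = $220.5492

$221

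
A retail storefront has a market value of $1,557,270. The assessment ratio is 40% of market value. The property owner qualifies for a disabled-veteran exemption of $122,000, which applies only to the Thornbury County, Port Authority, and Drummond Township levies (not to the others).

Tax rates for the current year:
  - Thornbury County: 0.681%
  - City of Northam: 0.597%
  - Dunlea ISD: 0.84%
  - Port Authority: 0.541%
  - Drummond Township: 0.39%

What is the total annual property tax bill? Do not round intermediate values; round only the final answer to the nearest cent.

Assessed value = $1,557,270 × 0.4 = $622,908
Thornbury County: ($622,908 − $122,000) × 0.00681 = $500,908 × 0.00681 = $3,411.18348
City of Northam: $622,908 × 0.00597 = $3,718.76076
Dunlea ISD: $622,908 × 0.0084 = $5,232.4272
Port Authority: ($622,908 − $122,000) × 0.00541 = $500,908 × 0.00541 = $2,709.91228
Drummond Township: ($622,908 − $122,000) × 0.0039 = $500,908 × 0.0039 = $1,953.5412
Total = $17,025.82492

$17,025.82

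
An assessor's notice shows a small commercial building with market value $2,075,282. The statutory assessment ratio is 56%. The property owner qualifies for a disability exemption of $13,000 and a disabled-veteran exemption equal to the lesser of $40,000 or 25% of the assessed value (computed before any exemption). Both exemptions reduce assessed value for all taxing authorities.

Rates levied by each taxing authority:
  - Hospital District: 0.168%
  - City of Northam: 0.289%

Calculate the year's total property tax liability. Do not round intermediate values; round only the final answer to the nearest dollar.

Assessed value = $2,075,282 × 0.56 = $1,162,157.92
Disabled-veteran exemption = min($40,000, 25% × $1,162,157.92) = min($40,000, $290,539.48) = $40,000 (dollar cap binds)
Taxable value = $1,162,157.92 − $13,000 − $40,000 = $1,109,157.92
Hospital District: $1,109,157.92 × 0.00168 = $1,863.3853056
City of Northam: $1,109,157.92 × 0.00289 = $3,205.4663888
Total = $5,068.8516944

$5,069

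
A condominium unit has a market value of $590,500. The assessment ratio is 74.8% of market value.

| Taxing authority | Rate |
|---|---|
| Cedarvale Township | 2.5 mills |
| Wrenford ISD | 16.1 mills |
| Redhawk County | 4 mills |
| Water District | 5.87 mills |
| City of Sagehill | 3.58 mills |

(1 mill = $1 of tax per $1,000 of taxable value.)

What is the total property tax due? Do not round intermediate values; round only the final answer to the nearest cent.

Assessed value = $590,500 × 0.748 = $441,694
Cedarvale Township: $441,694 × 0.0025 = $1,104.235
Wrenford ISD: $441,694 × 0.0161 = $7,111.2734
Redhawk County: $441,694 × 0.004 = $1,766.776
Water District: $441,694 × 0.00587 = $2,592.74378
City of Sagehill: $441,694 × 0.00358 = $1,581.26452
Total = $1,104.235 + $7,111.2734 + $1,766.776 + $2,592.74378 + $1,581.26452 = $14,156.2927

$14,156.29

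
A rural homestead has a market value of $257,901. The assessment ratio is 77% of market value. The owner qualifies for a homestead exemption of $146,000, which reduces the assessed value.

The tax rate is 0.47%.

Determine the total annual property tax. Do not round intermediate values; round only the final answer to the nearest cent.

Assessed value = $257,901 × 0.77 = $198,583.77
Taxable value = $198,583.77 − $146,000 = $52,583.77
Tax = $52,583.77 × 0.0047 = $247.143719

$247.14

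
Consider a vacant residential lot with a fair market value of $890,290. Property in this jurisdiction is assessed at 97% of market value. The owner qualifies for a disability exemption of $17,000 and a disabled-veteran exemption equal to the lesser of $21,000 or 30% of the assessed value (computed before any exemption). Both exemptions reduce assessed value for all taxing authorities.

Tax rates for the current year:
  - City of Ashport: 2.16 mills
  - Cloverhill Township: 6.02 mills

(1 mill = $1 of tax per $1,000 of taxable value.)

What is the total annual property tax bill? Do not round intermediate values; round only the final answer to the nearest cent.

Assessed value = $890,290 × 0.97 = $863,581.3
Disabled-veteran exemption = min($21,000, 30% × $863,581.3) = min($21,000, $259,074.39) = $21,000 (dollar cap binds)
Taxable value = $863,581.3 − $17,000 − $21,000 = $825,581.3
City of Ashport: $825,581.3 × 0.00216 = $1,783.255608
Cloverhill Township: $825,581.3 × 0.00602 = $4,969.999426
Total = $6,753.255034

$6,753.26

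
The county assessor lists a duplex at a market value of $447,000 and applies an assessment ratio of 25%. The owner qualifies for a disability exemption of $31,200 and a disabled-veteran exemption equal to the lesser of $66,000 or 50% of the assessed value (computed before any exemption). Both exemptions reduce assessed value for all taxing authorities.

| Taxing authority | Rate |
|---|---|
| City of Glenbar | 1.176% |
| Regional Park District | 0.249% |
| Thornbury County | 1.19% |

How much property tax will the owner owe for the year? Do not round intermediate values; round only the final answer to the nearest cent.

Assessed value = $447,000 × 0.25 = $111,750
Disabled-veteran exemption = min($66,000, 50% × $111,750) = min($66,000, $55,875) = $55,875 (percentage binds)
Taxable value = $111,750 − $31,200 − $55,875 = $24,675
City of Glenbar: $24,675 × 0.01176 = $290.178
Regional Park District: $24,675 × 0.00249 = $61.44075
Thornbury County: $24,675 × 0.0119 = $293.6325
Total = $645.25125

$645.25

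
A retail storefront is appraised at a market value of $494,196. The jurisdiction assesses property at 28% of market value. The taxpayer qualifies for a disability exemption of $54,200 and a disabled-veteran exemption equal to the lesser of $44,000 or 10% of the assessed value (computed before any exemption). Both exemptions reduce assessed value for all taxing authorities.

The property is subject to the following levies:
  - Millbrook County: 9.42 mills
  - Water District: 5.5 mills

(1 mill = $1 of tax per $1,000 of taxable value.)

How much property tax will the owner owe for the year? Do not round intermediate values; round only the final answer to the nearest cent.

Assessed value = $494,196 × 0.28 = $138,374.88
Disabled-veteran exemption = min($44,000, 10% × $138,374.88) = min($44,000, $13,837.488) = $13,837.488 (percentage binds)
Taxable value = $138,374.88 − $54,200 − $13,837.488 = $70,337.392
Millbrook County: $70,337.392 × 0.00942 = $662.57823264
Water District: $70,337.392 × 0.0055 = $386.855656
Total = $1,049.43388864

$1,049.43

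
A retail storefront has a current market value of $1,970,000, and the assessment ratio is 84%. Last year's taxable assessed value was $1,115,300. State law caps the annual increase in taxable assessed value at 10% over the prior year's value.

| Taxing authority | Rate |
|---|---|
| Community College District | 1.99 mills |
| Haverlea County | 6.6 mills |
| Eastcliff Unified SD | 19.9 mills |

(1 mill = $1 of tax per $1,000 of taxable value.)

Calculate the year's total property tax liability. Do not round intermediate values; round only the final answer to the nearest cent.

$34,952.39

Uncapped assessed value = $1,970,000 × 0.84 = $1,654,800
Cap limit = $1,115,300 × 1.1 = $1,226,830
Taxable assessed value = min($1,654,800, $1,226,830) = $1,226,830 (cap binds)
Community College District: $1,226,830 × 0.00199 = $2,441.3917
Haverlea County: $1,226,830 × 0.0066 = $8,097.078
Eastcliff Unified SD: $1,226,830 × 0.0199 = $24,413.917
Total = $34,952.3867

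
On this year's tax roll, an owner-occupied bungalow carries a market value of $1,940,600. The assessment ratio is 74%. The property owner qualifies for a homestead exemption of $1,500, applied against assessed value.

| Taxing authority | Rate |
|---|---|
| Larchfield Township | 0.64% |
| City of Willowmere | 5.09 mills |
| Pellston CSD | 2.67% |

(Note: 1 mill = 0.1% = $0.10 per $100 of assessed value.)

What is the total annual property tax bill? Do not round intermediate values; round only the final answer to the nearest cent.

Assessed value = $1,940,600 × 0.74 = $1,436,044
Taxable value = $1,436,044 − $1,500 = $1,434,544
Larchfield Township: $1,434,544 × 0.0064 = $9,181.0816
City of Willowmere: $1,434,544 × 0.00509 = $7,301.82896
Pellston CSD: $1,434,544 × 0.0267 = $38,302.3248
Total = $54,785.23536

$54,785.24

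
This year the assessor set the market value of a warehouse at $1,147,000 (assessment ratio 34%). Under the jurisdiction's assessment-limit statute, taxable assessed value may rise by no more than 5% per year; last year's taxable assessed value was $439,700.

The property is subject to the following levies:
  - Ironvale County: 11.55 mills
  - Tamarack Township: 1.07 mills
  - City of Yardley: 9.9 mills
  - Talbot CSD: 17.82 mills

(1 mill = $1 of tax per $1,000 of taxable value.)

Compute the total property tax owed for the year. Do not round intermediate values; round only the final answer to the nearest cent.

Uncapped assessed value = $1,147,000 × 0.34 = $389,980
Cap limit = $439,700 × 1.05 = $461,685
Taxable assessed value = min($389,980, $461,685) = $389,980 (cap does not bind)
Ironvale County: $389,980 × 0.01155 = $4,504.269
Tamarack Township: $389,980 × 0.00107 = $417.2786
City of Yardley: $389,980 × 0.0099 = $3,860.802
Talbot CSD: $389,980 × 0.01782 = $6,949.4436
Total = $15,731.7932

$15,731.79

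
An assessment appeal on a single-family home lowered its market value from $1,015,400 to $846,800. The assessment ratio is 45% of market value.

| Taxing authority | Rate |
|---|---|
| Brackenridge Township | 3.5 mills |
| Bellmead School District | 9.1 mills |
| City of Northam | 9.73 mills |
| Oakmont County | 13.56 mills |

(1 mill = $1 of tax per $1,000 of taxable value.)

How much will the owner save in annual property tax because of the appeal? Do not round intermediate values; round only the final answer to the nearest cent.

Old assessed value = $1,015,400 × 0.45 = $456,930
New assessed value = $846,800 × 0.45 = $381,060
Combined rate = 0.0035 + 0.0091 + 0.00973 + 0.01356 = 0.03589
Old tax = $456,930 × 0.03589 = $16,399.2177
New tax = $381,060 × 0.03589 = $13,676.2434
Reduction = $16,399.2177 − $13,676.2434 = $2,722.9743

$2,722.97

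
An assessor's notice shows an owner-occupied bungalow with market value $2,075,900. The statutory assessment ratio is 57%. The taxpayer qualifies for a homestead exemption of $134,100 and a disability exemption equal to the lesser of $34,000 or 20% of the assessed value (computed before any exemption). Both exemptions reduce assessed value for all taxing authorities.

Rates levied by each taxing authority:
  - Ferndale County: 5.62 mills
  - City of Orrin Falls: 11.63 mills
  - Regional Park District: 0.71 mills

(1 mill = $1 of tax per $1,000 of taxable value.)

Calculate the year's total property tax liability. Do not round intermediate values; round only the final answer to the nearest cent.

Assessed value = $2,075,900 × 0.57 = $1,183,263
Disability exemption = min($34,000, 20% × $1,183,263) = min($34,000, $236,652.6) = $34,000 (dollar cap binds)
Taxable value = $1,183,263 − $134,100 − $34,000 = $1,015,163
Ferndale County: $1,015,163 × 0.00562 = $5,705.21606
City of Orrin Falls: $1,015,163 × 0.01163 = $11,806.34569
Regional Park District: $1,015,163 × 0.00071 = $720.76573
Total = $18,232.32748

$18,232.33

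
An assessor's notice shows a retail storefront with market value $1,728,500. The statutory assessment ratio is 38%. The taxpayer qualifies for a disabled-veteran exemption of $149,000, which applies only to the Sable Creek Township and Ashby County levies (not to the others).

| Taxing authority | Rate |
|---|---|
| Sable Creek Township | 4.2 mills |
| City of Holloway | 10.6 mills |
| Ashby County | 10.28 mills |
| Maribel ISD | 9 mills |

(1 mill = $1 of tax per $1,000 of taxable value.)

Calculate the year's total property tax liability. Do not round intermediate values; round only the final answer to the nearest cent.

Assessed value = $1,728,500 × 0.38 = $656,830
Sable Creek Township: ($656,830 − $149,000) × 0.0042 = $507,830 × 0.0042 = $2,132.886
City of Holloway: $656,830 × 0.0106 = $6,962.398
Ashby County: ($656,830 − $149,000) × 0.01028 = $507,830 × 0.01028 = $5,220.4924
Maribel ISD: $656,830 × 0.009 = $5,911.47
Total = $20,227.2464

$20,227.25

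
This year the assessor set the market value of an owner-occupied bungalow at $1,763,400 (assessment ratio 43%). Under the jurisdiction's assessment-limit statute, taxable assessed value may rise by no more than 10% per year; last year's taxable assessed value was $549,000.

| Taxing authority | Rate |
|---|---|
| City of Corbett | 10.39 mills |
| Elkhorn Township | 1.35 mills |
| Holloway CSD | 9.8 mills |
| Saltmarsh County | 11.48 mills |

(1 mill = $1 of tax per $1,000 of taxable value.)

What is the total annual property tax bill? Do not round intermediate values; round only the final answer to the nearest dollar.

Uncapped assessed value = $1,763,400 × 0.43 = $758,262
Cap limit = $549,000 × 1.1 = $603,900
Taxable assessed value = min($758,262, $603,900) = $603,900 (cap binds)
City of Corbett: $603,900 × 0.01039 = $6,274.521
Elkhorn Township: $603,900 × 0.00135 = $815.265
Holloway CSD: $603,900 × 0.0098 = $5,918.22
Saltmarsh County: $603,900 × 0.01148 = $6,932.772
Total = $19,940.778

$19,941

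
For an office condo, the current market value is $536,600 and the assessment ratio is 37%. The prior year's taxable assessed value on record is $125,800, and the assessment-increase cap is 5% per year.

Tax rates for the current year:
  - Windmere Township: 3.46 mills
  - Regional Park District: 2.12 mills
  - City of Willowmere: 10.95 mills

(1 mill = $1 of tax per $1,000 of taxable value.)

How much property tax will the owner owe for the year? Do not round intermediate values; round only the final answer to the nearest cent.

$2,183.45

Uncapped assessed value = $536,600 × 0.37 = $198,542
Cap limit = $125,800 × 1.05 = $132,090
Taxable assessed value = min($198,542, $132,090) = $132,090 (cap binds)
Windmere Township: $132,090 × 0.00346 = $457.0314
Regional Park District: $132,090 × 0.00212 = $280.0308
City of Willowmere: $132,090 × 0.01095 = $1,446.3855
Total = $2,183.4477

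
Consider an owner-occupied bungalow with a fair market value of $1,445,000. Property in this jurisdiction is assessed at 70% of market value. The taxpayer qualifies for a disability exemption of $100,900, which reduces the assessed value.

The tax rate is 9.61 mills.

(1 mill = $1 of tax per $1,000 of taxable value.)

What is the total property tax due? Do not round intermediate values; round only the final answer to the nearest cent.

$8,750.87

Assessed value = $1,445,000 × 0.7 = $1,011,500
Taxable value = $1,011,500 − $100,900 = $910,600
Tax = $910,600 × 0.00961 = $8,750.866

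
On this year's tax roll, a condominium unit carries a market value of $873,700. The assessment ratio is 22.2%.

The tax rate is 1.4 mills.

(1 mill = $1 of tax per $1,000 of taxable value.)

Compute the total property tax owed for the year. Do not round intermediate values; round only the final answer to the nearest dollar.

$272

Assessed value = $873,700 × 0.222 = $193,961.4
Tax = $193,961.4 × 0.0014 = $271.54596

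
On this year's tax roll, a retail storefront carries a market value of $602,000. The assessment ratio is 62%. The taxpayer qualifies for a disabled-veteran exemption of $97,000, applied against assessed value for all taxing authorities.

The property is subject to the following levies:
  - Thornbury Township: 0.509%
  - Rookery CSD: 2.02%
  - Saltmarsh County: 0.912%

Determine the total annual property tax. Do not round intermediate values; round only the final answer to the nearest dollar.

Assessed value = $602,000 × 0.62 = $373,240
Taxable value = $373,240 − $97,000 = $276,240
Thornbury Township: $276,240 × 0.00509 = $1,406.0616
Rookery CSD: $276,240 × 0.0202 = $5,580.048
Saltmarsh County: $276,240 × 0.00912 = $2,519.3088
Total = $1,406.0616 + $5,580.048 + $2,519.3088 = $9,505.4184

$9,505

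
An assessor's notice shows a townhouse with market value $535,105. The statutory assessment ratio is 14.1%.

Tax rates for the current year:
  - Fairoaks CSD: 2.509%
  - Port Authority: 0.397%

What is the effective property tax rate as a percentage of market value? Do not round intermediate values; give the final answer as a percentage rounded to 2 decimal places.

0.41%

Assessed value = $535,105 × 0.141 = $75,449.805
Fairoaks CSD: $75,449.805 × 0.02509 = $1,893.03560745
Port Authority: $75,449.805 × 0.00397 = $299.53572585
Total tax = $2,192.5713333
Effective rate = $2,192.5713333 ÷ $535,105 = 0.41% of market value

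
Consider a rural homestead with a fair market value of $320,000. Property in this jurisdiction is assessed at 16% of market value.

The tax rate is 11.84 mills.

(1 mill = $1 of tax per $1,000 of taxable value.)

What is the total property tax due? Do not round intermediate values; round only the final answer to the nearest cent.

Assessed value = $320,000 × 0.16 = $51,200
Tax = $51,200 × 0.01184 = $606.208

$606.21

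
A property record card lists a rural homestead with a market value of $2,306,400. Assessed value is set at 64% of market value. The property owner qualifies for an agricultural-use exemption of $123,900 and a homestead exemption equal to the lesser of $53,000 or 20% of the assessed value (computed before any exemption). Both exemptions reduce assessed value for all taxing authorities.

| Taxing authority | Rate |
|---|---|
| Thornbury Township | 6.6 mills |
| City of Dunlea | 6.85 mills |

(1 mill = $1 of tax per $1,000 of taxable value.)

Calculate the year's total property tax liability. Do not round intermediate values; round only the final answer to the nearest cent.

$17,474.19

Assessed value = $2,306,400 × 0.64 = $1,476,096
Homestead exemption = min($53,000, 20% × $1,476,096) = min($53,000, $295,219.2) = $53,000 (dollar cap binds)
Taxable value = $1,476,096 − $123,900 − $53,000 = $1,299,196
Thornbury Township: $1,299,196 × 0.0066 = $8,574.6936
City of Dunlea: $1,299,196 × 0.00685 = $8,899.4926
Total = $17,474.1862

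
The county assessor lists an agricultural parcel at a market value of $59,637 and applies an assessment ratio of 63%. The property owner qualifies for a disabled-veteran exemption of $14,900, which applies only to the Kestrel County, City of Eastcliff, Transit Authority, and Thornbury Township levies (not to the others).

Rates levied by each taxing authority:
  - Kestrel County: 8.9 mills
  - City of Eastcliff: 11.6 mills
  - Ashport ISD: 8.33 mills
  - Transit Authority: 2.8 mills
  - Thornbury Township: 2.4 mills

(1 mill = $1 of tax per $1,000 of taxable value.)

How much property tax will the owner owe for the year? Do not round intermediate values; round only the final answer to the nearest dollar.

Assessed value = $59,637 × 0.63 = $37,571.31
Kestrel County: ($37,571.31 − $14,900) × 0.0089 = $22,671.31 × 0.0089 = $201.774659
City of Eastcliff: ($37,571.31 − $14,900) × 0.0116 = $22,671.31 × 0.0116 = $262.987196
Ashport ISD: $37,571.31 × 0.00833 = $312.9690123
Transit Authority: ($37,571.31 − $14,900) × 0.0028 = $22,671.31 × 0.0028 = $63.479668
Thornbury Township: ($37,571.31 − $14,900) × 0.0024 = $22,671.31 × 0.0024 = $54.411144
Total = $895.6216793

$896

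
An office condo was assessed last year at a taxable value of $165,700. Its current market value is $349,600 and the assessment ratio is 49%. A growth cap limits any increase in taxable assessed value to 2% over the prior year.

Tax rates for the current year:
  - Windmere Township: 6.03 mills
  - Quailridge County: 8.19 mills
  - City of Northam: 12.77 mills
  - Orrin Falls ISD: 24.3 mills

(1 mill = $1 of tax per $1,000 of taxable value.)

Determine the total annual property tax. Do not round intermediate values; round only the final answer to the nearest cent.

Uncapped assessed value = $349,600 × 0.49 = $171,304
Cap limit = $165,700 × 1.02 = $169,014
Taxable assessed value = min($171,304, $169,014) = $169,014 (cap binds)
Windmere Township: $169,014 × 0.00603 = $1,019.15442
Quailridge County: $169,014 × 0.00819 = $1,384.22466
City of Northam: $169,014 × 0.01277 = $2,158.30878
Orrin Falls ISD: $169,014 × 0.0243 = $4,107.0402
Total = $8,668.72806

$8,668.73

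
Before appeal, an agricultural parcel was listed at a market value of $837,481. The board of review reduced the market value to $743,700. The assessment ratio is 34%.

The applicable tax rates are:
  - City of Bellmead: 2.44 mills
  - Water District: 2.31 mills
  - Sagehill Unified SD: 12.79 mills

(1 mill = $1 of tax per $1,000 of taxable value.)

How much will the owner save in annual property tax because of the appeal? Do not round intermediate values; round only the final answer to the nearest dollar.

$559

Old assessed value = $837,481 × 0.34 = $284,743.54
New assessed value = $743,700 × 0.34 = $252,858
Combined rate = 0.00244 + 0.00231 + 0.01279 = 0.01754
Old tax = $284,743.54 × 0.01754 = $4,994.4016916
New tax = $252,858 × 0.01754 = $4,435.12932
Reduction = $4,994.4016916 − $4,435.12932 = $559.2723716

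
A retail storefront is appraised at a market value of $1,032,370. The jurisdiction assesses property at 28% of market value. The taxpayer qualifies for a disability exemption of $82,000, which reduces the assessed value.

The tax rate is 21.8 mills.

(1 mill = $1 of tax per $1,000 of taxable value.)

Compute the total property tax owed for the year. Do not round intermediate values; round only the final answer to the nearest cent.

$4,513.99

Assessed value = $1,032,370 × 0.28 = $289,063.6
Taxable value = $289,063.6 − $82,000 = $207,063.6
Tax = $207,063.6 × 0.0218 = $4,513.98648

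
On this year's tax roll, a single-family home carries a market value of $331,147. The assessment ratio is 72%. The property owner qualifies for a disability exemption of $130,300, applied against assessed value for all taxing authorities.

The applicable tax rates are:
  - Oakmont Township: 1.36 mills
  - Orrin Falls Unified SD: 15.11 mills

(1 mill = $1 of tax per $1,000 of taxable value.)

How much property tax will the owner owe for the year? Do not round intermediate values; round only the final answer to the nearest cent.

$1,780.83

Assessed value = $331,147 × 0.72 = $238,425.84
Taxable value = $238,425.84 − $130,300 = $108,125.84
Oakmont Township: $108,125.84 × 0.00136 = $147.0511424
Orrin Falls Unified SD: $108,125.84 × 0.01511 = $1,633.7814424
Total = $147.0511424 + $1,633.7814424 = $1,780.8325848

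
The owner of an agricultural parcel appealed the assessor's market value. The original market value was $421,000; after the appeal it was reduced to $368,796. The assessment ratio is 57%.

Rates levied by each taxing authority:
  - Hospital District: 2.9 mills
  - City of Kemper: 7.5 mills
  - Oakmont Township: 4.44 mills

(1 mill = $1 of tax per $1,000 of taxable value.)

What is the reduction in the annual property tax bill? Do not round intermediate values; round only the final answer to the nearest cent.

$441.58

Old assessed value = $421,000 × 0.57 = $239,970
New assessed value = $368,796 × 0.57 = $210,213.72
Combined rate = 0.0029 + 0.0075 + 0.00444 = 0.01484
Old tax = $239,970 × 0.01484 = $3,561.1548
New tax = $210,213.72 × 0.01484 = $3,119.5716048
Reduction = $3,561.1548 − $3,119.5716048 = $441.5831952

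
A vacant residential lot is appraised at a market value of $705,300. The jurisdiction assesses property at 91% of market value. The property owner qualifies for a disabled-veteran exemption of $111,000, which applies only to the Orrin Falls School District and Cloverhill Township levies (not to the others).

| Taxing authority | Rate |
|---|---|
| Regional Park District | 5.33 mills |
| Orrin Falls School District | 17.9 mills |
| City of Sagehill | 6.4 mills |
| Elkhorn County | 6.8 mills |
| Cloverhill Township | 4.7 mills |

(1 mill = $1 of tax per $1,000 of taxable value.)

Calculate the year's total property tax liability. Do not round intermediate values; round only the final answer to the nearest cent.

$23,889.58

Assessed value = $705,300 × 0.91 = $641,823
Regional Park District: $641,823 × 0.00533 = $3,420.91659
Orrin Falls School District: ($641,823 − $111,000) × 0.0179 = $530,823 × 0.0179 = $9,501.7317
City of Sagehill: $641,823 × 0.0064 = $4,107.6672
Elkhorn County: $641,823 × 0.0068 = $4,364.3964
Cloverhill Township: ($641,823 − $111,000) × 0.0047 = $530,823 × 0.0047 = $2,494.8681
Total = $23,889.57999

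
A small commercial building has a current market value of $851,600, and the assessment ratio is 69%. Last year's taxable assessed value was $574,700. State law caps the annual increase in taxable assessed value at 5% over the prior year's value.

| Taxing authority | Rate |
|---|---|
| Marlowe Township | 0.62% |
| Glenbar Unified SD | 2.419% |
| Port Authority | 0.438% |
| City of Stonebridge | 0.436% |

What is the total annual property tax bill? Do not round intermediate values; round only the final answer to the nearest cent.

Uncapped assessed value = $851,600 × 0.69 = $587,604
Cap limit = $574,700 × 1.05 = $603,435
Taxable assessed value = min($587,604, $603,435) = $587,604 (cap does not bind)
Marlowe Township: $587,604 × 0.0062 = $3,643.1448
Glenbar Unified SD: $587,604 × 0.02419 = $14,214.14076
Port Authority: $587,604 × 0.00438 = $2,573.70552
City of Stonebridge: $587,604 × 0.00436 = $2,561.95344
Total = $22,992.94452

$22,992.94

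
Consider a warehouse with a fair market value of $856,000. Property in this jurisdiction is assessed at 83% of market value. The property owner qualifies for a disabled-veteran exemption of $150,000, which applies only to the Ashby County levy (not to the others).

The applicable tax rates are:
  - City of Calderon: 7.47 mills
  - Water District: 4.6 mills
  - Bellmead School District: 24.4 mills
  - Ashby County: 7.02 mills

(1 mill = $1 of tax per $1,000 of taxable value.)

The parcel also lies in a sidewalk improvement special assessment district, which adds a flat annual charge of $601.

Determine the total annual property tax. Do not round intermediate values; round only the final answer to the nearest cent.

$30,446.78

Assessed value = $856,000 × 0.83 = $710,480
City of Calderon: $710,480 × 0.00747 = $5,307.2856
Water District: $710,480 × 0.0046 = $3,268.208
Bellmead School District: $710,480 × 0.0244 = $17,335.712
Ashby County: ($710,480 − $150,000) × 0.00702 = $560,480 × 0.00702 = $3,934.5696
Levies subtotal = $29,845.7752
Total = $29,845.7752 + $601 = $30,446.7752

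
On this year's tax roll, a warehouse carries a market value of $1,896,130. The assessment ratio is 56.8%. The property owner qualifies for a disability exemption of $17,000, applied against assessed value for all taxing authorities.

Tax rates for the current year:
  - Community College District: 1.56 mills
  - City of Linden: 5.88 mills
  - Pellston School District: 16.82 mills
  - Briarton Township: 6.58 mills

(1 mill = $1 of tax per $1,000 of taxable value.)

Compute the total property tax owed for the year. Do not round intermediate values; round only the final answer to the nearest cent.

Assessed value = $1,896,130 × 0.568 = $1,077,001.84
Taxable value = $1,077,001.84 − $17,000 = $1,060,001.84
Community College District: $1,060,001.84 × 0.00156 = $1,653.6028704
City of Linden: $1,060,001.84 × 0.00588 = $6,232.8108192
Pellston School District: $1,060,001.84 × 0.01682 = $17,829.2309488
Briarton Township: $1,060,001.84 × 0.00658 = $6,974.8121072
Total = $1,653.6028704 + $6,232.8108192 + $17,829.2309488 + $6,974.8121072 = $32,690.4567456

$32,690.46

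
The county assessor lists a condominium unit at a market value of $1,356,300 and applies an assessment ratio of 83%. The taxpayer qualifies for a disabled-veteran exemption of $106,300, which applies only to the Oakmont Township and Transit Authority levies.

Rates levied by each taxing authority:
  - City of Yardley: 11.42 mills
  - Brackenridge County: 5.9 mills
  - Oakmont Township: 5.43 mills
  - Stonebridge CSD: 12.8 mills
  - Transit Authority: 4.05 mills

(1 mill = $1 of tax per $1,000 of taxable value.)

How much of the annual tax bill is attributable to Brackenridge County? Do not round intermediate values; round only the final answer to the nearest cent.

Assessed value = $1,356,300 × 0.83 = $1,125,729
Brackenridge County taxable value = $1,125,729 (exemption does not apply)
Brackenridge County levy = $1,125,729 × 0.0059 = $6,641.8011

$6,641.80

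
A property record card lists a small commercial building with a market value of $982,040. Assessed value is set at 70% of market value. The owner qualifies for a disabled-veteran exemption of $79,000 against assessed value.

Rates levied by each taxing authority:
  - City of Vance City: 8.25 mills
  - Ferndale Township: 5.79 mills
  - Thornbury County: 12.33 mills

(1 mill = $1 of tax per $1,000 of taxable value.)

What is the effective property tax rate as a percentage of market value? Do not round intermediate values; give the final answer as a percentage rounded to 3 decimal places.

1.634%

Assessed value = $982,040 × 0.7 = $687,428
Taxable value = $687,428 − $79,000 = $608,428
City of Vance City: $608,428 × 0.00825 = $5,019.531
Ferndale Township: $608,428 × 0.00579 = $3,522.79812
Thornbury County: $608,428 × 0.01233 = $7,501.91724
Total tax = $16,044.24636
Effective rate = $16,044.24636 ÷ $982,040 = 1.634% of market value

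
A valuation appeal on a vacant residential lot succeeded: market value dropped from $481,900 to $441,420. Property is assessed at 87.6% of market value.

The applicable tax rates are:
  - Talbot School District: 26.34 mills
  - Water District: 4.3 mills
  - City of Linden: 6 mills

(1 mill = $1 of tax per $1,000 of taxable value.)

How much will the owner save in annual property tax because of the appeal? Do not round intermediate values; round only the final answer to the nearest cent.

Old assessed value = $481,900 × 0.876 = $422,144.4
New assessed value = $441,420 × 0.876 = $386,683.92
Combined rate = 0.02634 + 0.0043 + 0.006 = 0.03664
Old tax = $422,144.4 × 0.03664 = $15,467.370816
New tax = $386,683.92 × 0.03664 = $14,168.0988288
Reduction = $15,467.370816 − $14,168.0988288 = $1,299.2719872

$1,299.27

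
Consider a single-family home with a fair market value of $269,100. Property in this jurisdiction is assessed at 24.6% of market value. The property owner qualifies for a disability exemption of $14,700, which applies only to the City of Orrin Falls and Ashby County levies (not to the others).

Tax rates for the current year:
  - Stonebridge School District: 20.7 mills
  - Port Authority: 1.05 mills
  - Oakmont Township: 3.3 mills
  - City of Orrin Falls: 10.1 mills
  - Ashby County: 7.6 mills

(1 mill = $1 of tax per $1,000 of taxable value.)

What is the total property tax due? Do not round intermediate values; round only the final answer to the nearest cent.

Assessed value = $269,100 × 0.246 = $66,198.6
Stonebridge School District: $66,198.6 × 0.0207 = $1,370.31102
Port Authority: $66,198.6 × 0.00105 = $69.50853
Oakmont Township: $66,198.6 × 0.0033 = $218.45538
City of Orrin Falls: ($66,198.6 − $14,700) × 0.0101 = $51,498.6 × 0.0101 = $520.13586
Ashby County: ($66,198.6 − $14,700) × 0.0076 = $51,498.6 × 0.0076 = $391.38936
Total = $2,569.80015

$2,569.80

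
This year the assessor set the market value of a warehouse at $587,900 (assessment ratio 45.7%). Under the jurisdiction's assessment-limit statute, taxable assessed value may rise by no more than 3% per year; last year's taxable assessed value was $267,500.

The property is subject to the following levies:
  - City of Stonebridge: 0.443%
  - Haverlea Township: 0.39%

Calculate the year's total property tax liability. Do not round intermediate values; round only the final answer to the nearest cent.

$2,238.02

Uncapped assessed value = $587,900 × 0.457 = $268,670.3
Cap limit = $267,500 × 1.03 = $275,525
Taxable assessed value = min($268,670.3, $275,525) = $268,670.3 (cap does not bind)
City of Stonebridge: $268,670.3 × 0.00443 = $1,190.209429
Haverlea Township: $268,670.3 × 0.0039 = $1,047.81417
Total = $2,238.023599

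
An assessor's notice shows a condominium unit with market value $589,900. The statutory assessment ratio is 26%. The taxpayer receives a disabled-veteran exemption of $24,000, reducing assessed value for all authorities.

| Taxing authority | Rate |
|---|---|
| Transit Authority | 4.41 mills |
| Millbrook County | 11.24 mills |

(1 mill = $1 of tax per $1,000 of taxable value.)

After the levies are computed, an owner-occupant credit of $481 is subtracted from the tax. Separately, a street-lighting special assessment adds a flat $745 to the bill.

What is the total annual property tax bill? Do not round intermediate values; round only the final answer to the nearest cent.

Assessed value = $589,900 × 0.26 = $153,374
Taxable value = $153,374 − $24,000 = $129,374
Transit Authority: $129,374 × 0.00441 = $570.53934
Millbrook County: $129,374 × 0.01124 = $1,454.16376
Levies subtotal = $2,024.7031
After credit = $2,024.7031 − $481 = $1,543.7031
Total = $1,543.7031 + $745 = $2,288.7031

$2,288.70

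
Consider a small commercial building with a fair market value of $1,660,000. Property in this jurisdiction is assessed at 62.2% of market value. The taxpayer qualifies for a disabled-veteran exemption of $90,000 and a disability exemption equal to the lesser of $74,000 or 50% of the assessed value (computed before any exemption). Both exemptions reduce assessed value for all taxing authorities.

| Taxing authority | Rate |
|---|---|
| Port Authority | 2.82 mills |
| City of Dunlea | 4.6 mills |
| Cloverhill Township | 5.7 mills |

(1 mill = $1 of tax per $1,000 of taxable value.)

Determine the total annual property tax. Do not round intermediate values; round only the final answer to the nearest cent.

$11,394.98

Assessed value = $1,660,000 × 0.622 = $1,032,520
Disability exemption = min($74,000, 50% × $1,032,520) = min($74,000, $516,260) = $74,000 (dollar cap binds)
Taxable value = $1,032,520 − $90,000 − $74,000 = $868,520
Port Authority: $868,520 × 0.00282 = $2,449.2264
City of Dunlea: $868,520 × 0.0046 = $3,995.192
Cloverhill Township: $868,520 × 0.0057 = $4,950.564
Total = $11,394.9824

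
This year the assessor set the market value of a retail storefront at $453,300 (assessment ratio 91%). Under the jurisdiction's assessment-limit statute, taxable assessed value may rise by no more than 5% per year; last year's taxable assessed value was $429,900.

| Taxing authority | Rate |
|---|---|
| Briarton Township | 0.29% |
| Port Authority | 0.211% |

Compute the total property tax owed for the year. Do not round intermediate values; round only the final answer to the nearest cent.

Uncapped assessed value = $453,300 × 0.91 = $412,503
Cap limit = $429,900 × 1.05 = $451,395
Taxable assessed value = min($412,503, $451,395) = $412,503 (cap does not bind)
Briarton Township: $412,503 × 0.0029 = $1,196.2587
Port Authority: $412,503 × 0.00211 = $870.38133
Total = $2,066.64003

$2,066.64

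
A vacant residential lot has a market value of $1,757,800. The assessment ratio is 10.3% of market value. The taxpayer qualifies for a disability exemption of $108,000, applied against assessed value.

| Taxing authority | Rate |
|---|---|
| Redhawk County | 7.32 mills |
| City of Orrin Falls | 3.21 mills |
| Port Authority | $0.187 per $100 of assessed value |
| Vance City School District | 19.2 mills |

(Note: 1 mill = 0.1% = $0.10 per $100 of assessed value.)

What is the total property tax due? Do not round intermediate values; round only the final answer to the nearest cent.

Assessed value = $1,757,800 × 0.103 = $181,053.4
Taxable value = $181,053.4 − $108,000 = $73,053.4
Redhawk County: $73,053.4 × 0.00732 = $534.750888
City of Orrin Falls: $73,053.4 × 0.00321 = $234.501414
Port Authority: $73,053.4 × 0.00187 = $136.609858
Vance City School District: $73,053.4 × 0.0192 = $1,402.62528
Total = $2,308.48744

$2,308.49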